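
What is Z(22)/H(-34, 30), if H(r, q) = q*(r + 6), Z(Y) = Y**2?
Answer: -121/210 ≈ -0.57619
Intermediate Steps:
H(r, q) = q*(6 + r)
Z(22)/H(-34, 30) = 22**2/((30*(6 - 34))) = 484/((30*(-28))) = 484/(-840) = 484*(-1/840) = -121/210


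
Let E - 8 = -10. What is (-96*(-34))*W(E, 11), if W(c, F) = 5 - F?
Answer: -19584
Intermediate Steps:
E = -2 (E = 8 - 10 = -2)
(-96*(-34))*W(E, 11) = (-96*(-34))*(5 - 1*11) = 3264*(5 - 11) = 3264*(-6) = -19584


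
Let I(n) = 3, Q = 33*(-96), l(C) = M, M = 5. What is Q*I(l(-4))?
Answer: -9504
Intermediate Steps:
l(C) = 5
Q = -3168
Q*I(l(-4)) = -3168*3 = -9504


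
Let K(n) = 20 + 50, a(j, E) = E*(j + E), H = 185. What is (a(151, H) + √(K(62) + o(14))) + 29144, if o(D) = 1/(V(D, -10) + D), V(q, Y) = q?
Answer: 91304 + √13727/14 ≈ 91312.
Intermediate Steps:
a(j, E) = E*(E + j)
K(n) = 70
o(D) = 1/(2*D) (o(D) = 1/(D + D) = 1/(2*D))
(a(151, H) + √(K(62) + o(14))) + 29144 = (185*(185 + 151) + √(70 + (½)/14)) + 29144 = (185*336 + √(70 + (½)*(1/14))) + 29144 = (62160 + √(70 + 1/28)) + 29144 = (62160 + √(1961/28)) + 29144 = (62160 + √13727/14) + 29144 = 91304 + √13727/14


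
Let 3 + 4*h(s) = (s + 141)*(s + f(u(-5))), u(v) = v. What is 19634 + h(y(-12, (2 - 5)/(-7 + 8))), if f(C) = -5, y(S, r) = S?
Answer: 19085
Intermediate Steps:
h(s) = -3/4 + (-5 + s)*(141 + s)/4 (h(s) = -3/4 + ((s + 141)*(s - 5))/4 = -3/4 + ((141 + s)*(-5 + s))/4 = -3/4 + ((-5 + s)*(141 + s))/4 = -3/4 + (-5 + s)*(141 + s)/4)
19634 + h(y(-12, (2 - 5)/(-7 + 8))) = 19634 + (-177 + 34*(-12) + (1/4)*(-12)**2) = 19634 + (-177 - 408 + (1/4)*144) = 19634 + (-177 - 408 + 36) = 19634 - 549 = 19085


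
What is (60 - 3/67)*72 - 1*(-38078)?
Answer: 2840450/67 ≈ 42395.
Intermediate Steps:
(60 - 3/67)*72 - 1*(-38078) = (60 - 3*1/67)*72 + 38078 = (60 - 3/67)*72 + 38078 = (4017/67)*72 + 38078 = 289224/67 + 38078 = 2840450/67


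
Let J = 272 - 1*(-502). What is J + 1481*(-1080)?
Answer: -1598706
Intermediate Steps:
J = 774 (J = 272 + 502 = 774)
J + 1481*(-1080) = 774 + 1481*(-1080) = 774 - 1599480 = -1598706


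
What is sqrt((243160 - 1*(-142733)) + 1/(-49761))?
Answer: 2*sqrt(26542547217897)/16587 ≈ 621.20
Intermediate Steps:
sqrt((243160 - 1*(-142733)) + 1/(-49761)) = sqrt((243160 + 142733) - 1/49761) = sqrt(385893 - 1/49761) = sqrt(19202421572/49761) = 2*sqrt(26542547217897)/16587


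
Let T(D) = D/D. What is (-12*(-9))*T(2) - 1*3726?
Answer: -3618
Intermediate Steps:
T(D) = 1
(-12*(-9))*T(2) - 1*3726 = -12*(-9)*1 - 1*3726 = 108*1 - 3726 = 108 - 3726 = -3618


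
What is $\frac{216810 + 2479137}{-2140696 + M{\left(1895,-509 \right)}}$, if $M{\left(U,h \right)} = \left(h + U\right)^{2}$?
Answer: $- \frac{2695947}{219700} \approx -12.271$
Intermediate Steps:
$M{\left(U,h \right)} = \left(U + h\right)^{2}$
$\frac{216810 + 2479137}{-2140696 + M{\left(1895,-509 \right)}} = \frac{216810 + 2479137}{-2140696 + \left(1895 - 509\right)^{2}} = \frac{2695947}{-2140696 + 1386^{2}} = \frac{2695947}{-2140696 + 1920996} = \frac{2695947}{-219700} = 2695947 \left(- \frac{1}{219700}\right) = - \frac{2695947}{219700}$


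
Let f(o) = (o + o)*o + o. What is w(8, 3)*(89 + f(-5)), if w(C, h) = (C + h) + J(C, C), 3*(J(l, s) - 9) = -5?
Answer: 7370/3 ≈ 2456.7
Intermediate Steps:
J(l, s) = 22/3 (J(l, s) = 9 + (⅓)*(-5) = 9 - 5/3 = 22/3)
f(o) = o + 2*o² (f(o) = (2*o)*o + o = 2*o² + o = o + 2*o²)
w(C, h) = 22/3 + C + h (w(C, h) = (C + h) + 22/3 = 22/3 + C + h)
w(8, 3)*(89 + f(-5)) = (22/3 + 8 + 3)*(89 - 5*(1 + 2*(-5))) = 55*(89 - 5*(1 - 10))/3 = 55*(89 - 5*(-9))/3 = 55*(89 + 45)/3 = (55/3)*134 = 7370/3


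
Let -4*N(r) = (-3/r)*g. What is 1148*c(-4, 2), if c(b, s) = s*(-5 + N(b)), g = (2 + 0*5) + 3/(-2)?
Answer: -46781/4 ≈ -11695.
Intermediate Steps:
g = ½ (g = (2 + 0) + 3*(-½) = 2 - 3/2 = ½ ≈ 0.50000)
N(r) = 3/(8*r) (N(r) = -(-3/r)/(4*2) = -(-3)/(8*r) = 3/(8*r))
c(b, s) = s*(-5 + 3/(8*b))
1148*c(-4, 2) = 1148*((⅛)*2*(3 - 40*(-4))/(-4)) = 1148*((⅛)*2*(-¼)*(3 + 160)) = 1148*((⅛)*2*(-¼)*163) = 1148*(-163/16) = -46781/4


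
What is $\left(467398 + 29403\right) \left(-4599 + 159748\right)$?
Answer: $77078178349$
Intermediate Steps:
$\left(467398 + 29403\right) \left(-4599 + 159748\right) = 496801 \cdot 155149 = 77078178349$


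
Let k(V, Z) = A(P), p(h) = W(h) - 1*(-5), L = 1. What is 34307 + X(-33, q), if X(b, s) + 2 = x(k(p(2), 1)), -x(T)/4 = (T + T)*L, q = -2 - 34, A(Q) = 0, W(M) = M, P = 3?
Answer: 34305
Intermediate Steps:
q = -36
p(h) = 5 + h (p(h) = h - 1*(-5) = h + 5 = 5 + h)
k(V, Z) = 0
x(T) = -8*T (x(T) = -4*(T + T) = -4*2*T = -8*T)
X(b, s) = -2 (X(b, s) = -2 - 8*0 = -2 + 0 = -2)
34307 + X(-33, q) = 34307 - 2 = 34305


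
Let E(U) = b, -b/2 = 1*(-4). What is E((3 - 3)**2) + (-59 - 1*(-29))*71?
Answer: -2122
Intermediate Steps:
b = 8 (b = -2*(-4) = 8)
E(U) = 8
E((3 - 3)**2) + (-59 - 1*(-29))*71 = 8 + (-59 - 1*(-29))*71 = 8 + (-59 + 29)*71 = 8 - 30*71 = 8 - 2130 = -2122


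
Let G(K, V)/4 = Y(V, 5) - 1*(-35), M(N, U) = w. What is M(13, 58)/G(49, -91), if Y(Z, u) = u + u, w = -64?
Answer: -16/45 ≈ -0.35556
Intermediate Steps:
Y(Z, u) = 2*u
M(N, U) = -64
G(K, V) = 180 (G(K, V) = 4*(2*5 - 1*(-35)) = 4*(10 + 35) = 4*45 = 180)
M(13, 58)/G(49, -91) = -64/180 = -64*1/180 = -16/45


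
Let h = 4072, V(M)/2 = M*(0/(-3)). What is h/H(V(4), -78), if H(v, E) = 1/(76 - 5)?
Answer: 289112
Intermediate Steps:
V(M) = 0 (V(M) = 2*(M*(0/(-3))) = 2*(M*(0*(-1/3))) = 2*(M*0) = 2*0 = 0)
H(v, E) = 1/71
h/H(V(4), -78) = 4072/(1/71) = 4072*71 = 289112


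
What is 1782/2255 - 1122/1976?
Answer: 45051/202540 ≈ 0.22243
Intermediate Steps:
1782/2255 - 1122/1976 = 1782*(1/2255) - 1122*1/1976 = 162/205 - 561/988 = 45051/202540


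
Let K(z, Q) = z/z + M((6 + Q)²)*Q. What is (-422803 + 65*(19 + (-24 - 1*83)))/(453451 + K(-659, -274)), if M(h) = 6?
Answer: -428523/451808 ≈ -0.94846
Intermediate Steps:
K(z, Q) = 1 + 6*Q (K(z, Q) = z/z + 6*Q = 1 + 6*Q)
(-422803 + 65*(19 + (-24 - 1*83)))/(453451 + K(-659, -274)) = (-422803 + 65*(19 + (-24 - 1*83)))/(453451 + (1 + 6*(-274))) = (-422803 + 65*(19 + (-24 - 83)))/(453451 + (1 - 1644)) = (-422803 + 65*(19 - 107))/(453451 - 1643) = (-422803 + 65*(-88))/451808 = (-422803 - 5720)*(1/451808) = -428523*1/451808 = -428523/451808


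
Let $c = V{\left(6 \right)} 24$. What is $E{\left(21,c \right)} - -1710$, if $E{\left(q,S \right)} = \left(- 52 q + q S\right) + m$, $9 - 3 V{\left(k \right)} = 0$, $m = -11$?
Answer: $2119$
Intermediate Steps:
$V{\left(k \right)} = 3$ ($V{\left(k \right)} = 3 - 0 = 3 + 0 = 3$)
$c = 72$ ($c = 3 \cdot 24 = 72$)
$E{\left(q,S \right)} = -11 - 52 q + S q$ ($E{\left(q,S \right)} = \left(- 52 q + q S\right) - 11 = \left(- 52 q + S q\right) - 11 = -11 - 52 q + S q$)
$E{\left(21,c \right)} - -1710 = \left(-11 - 1092 + 72 \cdot 21\right) - -1710 = \left(-11 - 1092 + 1512\right) + 1710 = 409 + 1710 = 2119$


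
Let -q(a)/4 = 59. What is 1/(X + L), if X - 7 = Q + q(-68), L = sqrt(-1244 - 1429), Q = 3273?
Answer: 3044/9268609 - 9*I*sqrt(33)/9268609 ≈ 0.00032842 - 5.5781e-6*I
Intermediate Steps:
q(a) = -236 (q(a) = -4*59 = -236)
L = 9*I*sqrt(33) (L = sqrt(-2673) = 9*I*sqrt(33) ≈ 51.701*I)
X = 3044 (X = 7 + (3273 - 236) = 7 + 3037 = 3044)
1/(X + L) = 1/(3044 + 9*I*sqrt(33))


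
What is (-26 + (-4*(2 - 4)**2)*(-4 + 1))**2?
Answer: 484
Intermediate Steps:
(-26 + (-4*(2 - 4)**2)*(-4 + 1))**2 = (-26 - 4*(-2)**2*(-3))**2 = (-26 - 4*4*(-3))**2 = (-26 - 16*(-3))**2 = (-26 + 48)**2 = 22**2 = 484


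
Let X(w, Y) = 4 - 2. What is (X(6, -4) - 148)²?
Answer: 21316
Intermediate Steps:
X(w, Y) = 2
(X(6, -4) - 148)² = (2 - 148)² = (-146)² = 21316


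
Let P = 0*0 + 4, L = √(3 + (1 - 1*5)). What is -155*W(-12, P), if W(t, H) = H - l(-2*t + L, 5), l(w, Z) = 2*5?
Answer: 930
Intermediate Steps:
L = I (L = √(3 + (1 - 5)) = √(3 - 4) = √(-1) = I ≈ 1.0*I)
P = 4 (P = 0 + 4 = 4)
l(w, Z) = 10
W(t, H) = -10 + H (W(t, H) = H - 1*10 = H - 10 = -10 + H)
-155*W(-12, P) = -155*(-10 + 4) = -155*(-6) = 930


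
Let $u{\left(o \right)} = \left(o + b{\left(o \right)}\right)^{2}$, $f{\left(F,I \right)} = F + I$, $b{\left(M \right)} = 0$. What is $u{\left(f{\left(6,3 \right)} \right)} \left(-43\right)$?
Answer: $-3483$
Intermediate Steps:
$u{\left(o \right)} = o^{2}$ ($u{\left(o \right)} = \left(o + 0\right)^{2} = o^{2}$)
$u{\left(f{\left(6,3 \right)} \right)} \left(-43\right) = \left(6 + 3\right)^{2} \left(-43\right) = 9^{2} \left(-43\right) = 81 \left(-43\right) = -3483$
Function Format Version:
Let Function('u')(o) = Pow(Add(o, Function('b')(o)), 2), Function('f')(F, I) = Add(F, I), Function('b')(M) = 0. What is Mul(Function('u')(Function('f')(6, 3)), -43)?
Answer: -3483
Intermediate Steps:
Function('u')(o) = Pow(o, 2) (Function('u')(o) = Pow(Add(o, 0), 2) = Pow(o, 2))
Mul(Function('u')(Function('f')(6, 3)), -43) = Mul(Pow(Add(6, 3), 2), -43) = Mul(Pow(9, 2), -43) = Mul(81, -43) = -3483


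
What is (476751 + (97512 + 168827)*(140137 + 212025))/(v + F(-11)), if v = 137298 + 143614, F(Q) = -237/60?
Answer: 1875899033380/5618161 ≈ 3.3390e+5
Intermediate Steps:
F(Q) = -79/20 (F(Q) = -237*1/60 = -79/20)
v = 280912
(476751 + (97512 + 168827)*(140137 + 212025))/(v + F(-11)) = (476751 + (97512 + 168827)*(140137 + 212025))/(280912 - 79/20) = (476751 + 266339*352162)/(5618161/20) = (476751 + 93794474918)*(20/5618161) = 93794951669*(20/5618161) = 1875899033380/5618161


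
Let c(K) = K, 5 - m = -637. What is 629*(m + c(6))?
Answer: 407592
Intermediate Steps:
m = 642 (m = 5 - 1*(-637) = 5 + 637 = 642)
629*(m + c(6)) = 629*(642 + 6) = 629*648 = 407592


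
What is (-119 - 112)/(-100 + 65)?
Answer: 33/5 ≈ 6.6000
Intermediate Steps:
(-119 - 112)/(-100 + 65) = -231/(-35) = -231*(-1/35) = 33/5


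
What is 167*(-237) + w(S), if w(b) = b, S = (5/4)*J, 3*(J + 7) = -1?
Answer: -237529/6 ≈ -39588.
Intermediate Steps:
J = -22/3 (J = -7 + (1/3)*(-1) = -7 - 1/3 = -22/3 ≈ -7.3333)
S = -55/6 (S = (5/4)*(-22/3) = -55/6 ≈ -9.1667)
167*(-237) + w(S) = 167*(-237) - 55/6 = -39579 - 55/6 = -237529/6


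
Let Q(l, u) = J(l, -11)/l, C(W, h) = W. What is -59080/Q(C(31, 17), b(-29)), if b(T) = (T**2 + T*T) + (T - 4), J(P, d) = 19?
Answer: -1831480/19 ≈ -96394.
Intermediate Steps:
b(T) = -4 + T + 2*T**2 (b(T) = (T**2 + T**2) + (-4 + T) = 2*T**2 + (-4 + T) = -4 + T + 2*T**2)
Q(l, u) = 19/l
-59080/Q(C(31, 17), b(-29)) = -59080/(19/31) = -59080/(19*(1/31)) = -59080/19/31 = -59080*31/19 = -1831480/19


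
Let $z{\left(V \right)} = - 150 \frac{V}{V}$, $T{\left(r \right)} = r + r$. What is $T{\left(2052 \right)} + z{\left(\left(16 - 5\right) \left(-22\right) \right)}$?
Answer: $3954$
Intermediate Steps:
$T{\left(r \right)} = 2 r$
$z{\left(V \right)} = -150$ ($z{\left(V \right)} = \left(-150\right) 1 = -150$)
$T{\left(2052 \right)} + z{\left(\left(16 - 5\right) \left(-22\right) \right)} = 2 \cdot 2052 - 150 = 4104 - 150 = 3954$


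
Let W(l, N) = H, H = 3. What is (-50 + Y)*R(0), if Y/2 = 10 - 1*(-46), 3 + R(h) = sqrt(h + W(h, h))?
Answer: -186 + 62*sqrt(3) ≈ -78.613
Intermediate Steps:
W(l, N) = 3
R(h) = -3 + sqrt(3 + h) (R(h) = -3 + sqrt(h + 3) = -3 + sqrt(3 + h))
Y = 112 (Y = 2*(10 - 1*(-46)) = 2*(10 + 46) = 2*56 = 112)
(-50 + Y)*R(0) = (-50 + 112)*(-3 + sqrt(3 + 0)) = 62*(-3 + sqrt(3)) = -186 + 62*sqrt(3)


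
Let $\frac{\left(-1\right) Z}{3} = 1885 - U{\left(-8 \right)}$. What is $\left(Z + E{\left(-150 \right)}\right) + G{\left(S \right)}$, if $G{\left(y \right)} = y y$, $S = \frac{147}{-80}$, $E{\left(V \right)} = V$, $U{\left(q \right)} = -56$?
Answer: $- \frac{38205591}{6400} \approx -5969.6$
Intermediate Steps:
$S = - \frac{147}{80}$ ($S = 147 \left(- \frac{1}{80}\right) = - \frac{147}{80} \approx -1.8375$)
$G{\left(y \right)} = y^{2}$
$Z = -5823$ ($Z = - 3 \left(1885 - -56\right) = - 3 \left(1885 + 56\right) = \left(-3\right) 1941 = -5823$)
$\left(Z + E{\left(-150 \right)}\right) + G{\left(S \right)} = \left(-5823 - 150\right) + \left(- \frac{147}{80}\right)^{2} = -5973 + \frac{21609}{6400} = - \frac{38205591}{6400}$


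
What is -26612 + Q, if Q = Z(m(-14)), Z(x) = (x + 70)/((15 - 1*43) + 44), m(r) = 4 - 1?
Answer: -425719/16 ≈ -26607.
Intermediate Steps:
m(r) = 3
Z(x) = 35/8 + x/16 (Z(x) = (70 + x)/((15 - 43) + 44) = (70 + x)/(-28 + 44) = (70 + x)/16 = (70 + x)*(1/16) = 35/8 + x/16)
Q = 73/16 (Q = 35/8 + (1/16)*3 = 35/8 + 3/16 = 73/16 ≈ 4.5625)
-26612 + Q = -26612 + 73/16 = -425719/16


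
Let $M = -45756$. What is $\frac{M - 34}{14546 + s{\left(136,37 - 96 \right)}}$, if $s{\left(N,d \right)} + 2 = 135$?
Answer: $- \frac{45790}{14679} \approx -3.1194$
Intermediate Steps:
$s{\left(N,d \right)} = 133$ ($s{\left(N,d \right)} = -2 + 135 = 133$)
$\frac{M - 34}{14546 + s{\left(136,37 - 96 \right)}} = \frac{-45756 - 34}{14546 + 133} = - \frac{45790}{14679}$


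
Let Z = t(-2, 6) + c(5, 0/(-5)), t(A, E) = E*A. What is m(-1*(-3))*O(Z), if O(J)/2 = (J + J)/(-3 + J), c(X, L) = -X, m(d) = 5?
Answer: 17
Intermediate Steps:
t(A, E) = A*E
Z = -17 (Z = -2*6 - 1*5 = -12 - 5 = -17)
O(J) = 4*J/(-3 + J) (O(J) = 2*((J + J)/(-3 + J)) = 2*((2*J)/(-3 + J)) = 2*(2*J/(-3 + J)) = 4*J/(-3 + J))
m(-1*(-3))*O(Z) = 5*(4*(-17)/(-3 - 17)) = 5*(4*(-17)/(-20)) = 5*(4*(-17)*(-1/20)) = 5*(17/5) = 17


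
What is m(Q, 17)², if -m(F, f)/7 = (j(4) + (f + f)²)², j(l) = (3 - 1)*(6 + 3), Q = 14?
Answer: 93082591876624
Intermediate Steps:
j(l) = 18 (j(l) = 2*9 = 18)
m(F, f) = -7*(18 + 4*f²)² (m(F, f) = -7*(18 + (f + f)²)² = -7*(18 + (2*f)²)² = -7*(18 + 4*f²)²)
m(Q, 17)² = (-28*(9 + 2*17²)²)² = (-28*(9 + 2*289)²)² = (-28*(9 + 578)²)² = (-28*587²)² = (-28*344569)² = (-9647932)² = 93082591876624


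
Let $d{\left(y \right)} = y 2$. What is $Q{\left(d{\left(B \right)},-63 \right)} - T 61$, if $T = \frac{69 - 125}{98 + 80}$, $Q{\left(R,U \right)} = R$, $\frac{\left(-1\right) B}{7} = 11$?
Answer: $- \frac{11998}{89} \approx -134.81$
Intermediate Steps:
$B = -77$ ($B = \left(-7\right) 11 = -77$)
$d{\left(y \right)} = 2 y$
$T = - \frac{28}{89}$ ($T = - \frac{56}{178} = \left(-56\right) \frac{1}{178} = - \frac{28}{89} \approx -0.31461$)
$Q{\left(d{\left(B \right)},-63 \right)} - T 61 = 2 \left(-77\right) - \left(- \frac{28}{89}\right) 61 = -154 - - \frac{1708}{89} = -154 + \frac{1708}{89} = - \frac{11998}{89}$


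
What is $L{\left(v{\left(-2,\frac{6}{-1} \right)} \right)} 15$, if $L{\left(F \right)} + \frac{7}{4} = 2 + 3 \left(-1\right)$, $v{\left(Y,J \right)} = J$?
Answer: $- \frac{165}{4} \approx -41.25$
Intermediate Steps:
$L{\left(F \right)} = - \frac{11}{4}$ ($L{\left(F \right)} = - \frac{7}{4} + \left(2 + 3 \left(-1\right)\right) = - \frac{7}{4} + \left(2 - 3\right) = - \frac{7}{4} - 1 = - \frac{11}{4}$)
$L{\left(v{\left(-2,\frac{6}{-1} \right)} \right)} 15 = \left(- \frac{11}{4}\right) 15 = - \frac{165}{4}$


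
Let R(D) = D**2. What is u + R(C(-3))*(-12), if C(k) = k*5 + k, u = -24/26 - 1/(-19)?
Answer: -960551/247 ≈ -3888.9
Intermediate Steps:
u = -215/247 (u = -24*1/26 - 1*(-1/19) = -12/13 + 1/19 = -215/247 ≈ -0.87045)
C(k) = 6*k (C(k) = 5*k + k = 6*k)
u + R(C(-3))*(-12) = -215/247 + (6*(-3))**2*(-12) = -215/247 + (-18)**2*(-12) = -215/247 + 324*(-12) = -215/247 - 3888 = -960551/247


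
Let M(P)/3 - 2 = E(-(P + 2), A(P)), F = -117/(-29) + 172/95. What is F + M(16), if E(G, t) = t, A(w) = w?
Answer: 164873/2755 ≈ 59.845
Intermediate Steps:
F = 16103/2755 (F = -117*(-1/29) + 172*(1/95) = 117/29 + 172/95 = 16103/2755 ≈ 5.8450)
M(P) = 6 + 3*P
F + M(16) = 16103/2755 + (6 + 3*16) = 16103/2755 + (6 + 48) = 16103/2755 + 54 = 164873/2755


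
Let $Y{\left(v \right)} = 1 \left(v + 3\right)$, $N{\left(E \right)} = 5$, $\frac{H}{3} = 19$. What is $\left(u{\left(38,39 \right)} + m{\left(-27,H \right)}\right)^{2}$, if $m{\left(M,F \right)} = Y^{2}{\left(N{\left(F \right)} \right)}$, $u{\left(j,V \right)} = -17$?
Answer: $2209$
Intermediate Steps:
$H = 57$ ($H = 3 \cdot 19 = 57$)
$Y{\left(v \right)} = 3 + v$ ($Y{\left(v \right)} = 1 \left(3 + v\right) = 3 + v$)
$m{\left(M,F \right)} = 64$ ($m{\left(M,F \right)} = \left(3 + 5\right)^{2} = 8^{2} = 64$)
$\left(u{\left(38,39 \right)} + m{\left(-27,H \right)}\right)^{2} = \left(-17 + 64\right)^{2} = 47^{2} = 2209$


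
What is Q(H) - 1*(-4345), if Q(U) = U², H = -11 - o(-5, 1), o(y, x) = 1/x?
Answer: 4489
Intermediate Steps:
H = -12 (H = -11 - 1/1 = -11 - 1*1 = -11 - 1 = -12)
Q(H) - 1*(-4345) = (-12)² - 1*(-4345) = 144 + 4345 = 4489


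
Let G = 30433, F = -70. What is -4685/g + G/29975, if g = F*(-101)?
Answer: 14945687/42384650 ≈ 0.35262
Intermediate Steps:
g = 7070 (g = -70*(-101) = 7070)
-4685/g + G/29975 = -4685/7070 + 30433/29975 = -4685*1/7070 + 30433*(1/29975) = -937/1414 + 30433/29975 = 14945687/42384650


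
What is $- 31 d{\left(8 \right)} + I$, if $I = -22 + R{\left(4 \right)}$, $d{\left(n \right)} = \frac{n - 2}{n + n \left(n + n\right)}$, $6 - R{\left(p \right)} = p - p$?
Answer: $- \frac{1181}{68} \approx -17.368$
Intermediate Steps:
$R{\left(p \right)} = 6$ ($R{\left(p \right)} = 6 - \left(p - p\right) = 6 - 0 = 6 + 0 = 6$)
$d{\left(n \right)} = \frac{-2 + n}{n + 2 n^{2}}$ ($d{\left(n \right)} = \frac{-2 + n}{n + n 2 n} = \frac{-2 + n}{n + 2 n^{2}}$)
$I = -16$ ($I = -22 + 6 = -16$)
$- 31 d{\left(8 \right)} + I = - 31 \frac{-2 + 8}{8 \left(1 + 2 \cdot 8\right)} - 16 = - 31 \cdot \frac{1}{8} \frac{1}{1 + 16} \cdot 6 - 16 = - 31 \cdot \frac{1}{8} \cdot \frac{1}{17} \cdot 6 - 16 = \left(-31\right) \frac{3}{68} - 16 = - \frac{93}{68} - 16 = - \frac{1181}{68}$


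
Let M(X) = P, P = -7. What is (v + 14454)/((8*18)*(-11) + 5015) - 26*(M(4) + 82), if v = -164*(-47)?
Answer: -6668288/3431 ≈ -1943.5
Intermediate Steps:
M(X) = -7
v = 7708
(v + 14454)/((8*18)*(-11) + 5015) - 26*(M(4) + 82) = (7708 + 14454)/((8*18)*(-11) + 5015) - 26*(-7 + 82) = 22162/(144*(-11) + 5015) - 26*75 = 22162/(-1584 + 5015) - 1*1950 = 22162/3431 - 1950 = -6668288/3431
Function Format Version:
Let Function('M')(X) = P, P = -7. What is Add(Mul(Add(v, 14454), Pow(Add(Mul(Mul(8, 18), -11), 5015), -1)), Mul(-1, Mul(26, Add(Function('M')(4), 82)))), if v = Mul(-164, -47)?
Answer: Rational(-6668288, 3431) ≈ -1943.5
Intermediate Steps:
Function('M')(X) = -7
v = 7708
Add(Mul(Add(v, 14454), Pow(Add(Mul(Mul(8, 18), -11), 5015), -1)), Mul(-1, Mul(26, Add(Function('M')(4), 82)))) = Add(Mul(Add(7708, 14454), Pow(Add(Mul(Mul(8, 18), -11), 5015), -1)), Mul(-1, Mul(26, Add(-7, 82)))) = Add(Mul(22162, Pow(Add(Mul(144, -11), 5015), -1)), Mul(-1, Mul(26, 75))) = Add(Mul(22162, Pow(Add(-1584, 5015), -1)), Mul(-1, 1950)) = Add(Mul(22162, Pow(3431, -1)), -1950) = Add(Mul(22162, Rational(1, 3431)), -1950) = Add(Rational(22162, 3431), -1950) = Rational(-6668288, 3431)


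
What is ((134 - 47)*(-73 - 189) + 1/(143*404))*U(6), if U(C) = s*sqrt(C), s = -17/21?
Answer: 22386534439*sqrt(6)/1213212 ≈ 45199.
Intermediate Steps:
s = -17/21 (s = -17*1/21 = -17/21 ≈ -0.80952)
U(C) = -17*sqrt(C)/21
((134 - 47)*(-73 - 189) + 1/(143*404))*U(6) = ((134 - 47)*(-73 - 189) + 1/(143*404))*(-17*sqrt(6)/21) = (87*(-262) + (1/143)*(1/404))*(-17*sqrt(6)/21) = (-22794 + 1/57772)*(-17*sqrt(6)/21) = -(-22386534439)*sqrt(6)/1213212 = 22386534439*sqrt(6)/1213212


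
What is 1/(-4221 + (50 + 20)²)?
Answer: 1/679 ≈ 0.0014728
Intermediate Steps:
1/(-4221 + (50 + 20)²) = 1/(-4221 + 70²) = 1/(-4221 + 4900) = 1/679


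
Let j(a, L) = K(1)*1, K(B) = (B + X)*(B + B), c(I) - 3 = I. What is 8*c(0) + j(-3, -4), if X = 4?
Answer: 34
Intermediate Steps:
c(I) = 3 + I
K(B) = 2*B*(4 + B) (K(B) = (B + 4)*(B + B) = (4 + B)*(2*B) = 2*B*(4 + B))
j(a, L) = 10 (j(a, L) = (2*1*(4 + 1))*1 = (2*1*5)*1 = 10*1 = 10)
8*c(0) + j(-3, -4) = 8*(3 + 0) + 10 = 8*3 + 10 = 24 + 10 = 34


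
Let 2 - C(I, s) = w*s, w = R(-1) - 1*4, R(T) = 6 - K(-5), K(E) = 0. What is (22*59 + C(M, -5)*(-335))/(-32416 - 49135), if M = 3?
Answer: 2722/81551 ≈ 0.033378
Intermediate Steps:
R(T) = 6 (R(T) = 6 - 1*0 = 6 + 0 = 6)
w = 2 (w = 6 - 1*4 = 6 - 4 = 2)
C(I, s) = 2 - 2*s
(22*59 + C(M, -5)*(-335))/(-32416 - 49135) = (22*59 + (2 - 2*(-5))*(-335))/(-32416 - 49135) = (1298 + (2 + 10)*(-335))/(-81551) = (1298 + 12*(-335))*(-1/81551) = (1298 - 4020)*(-1/81551) = -2722*(-1/81551) = 2722/81551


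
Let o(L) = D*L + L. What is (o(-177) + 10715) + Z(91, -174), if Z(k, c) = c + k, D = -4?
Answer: 11163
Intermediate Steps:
o(L) = -3*L (o(L) = -4*L + L = -3*L)
(o(-177) + 10715) + Z(91, -174) = (-3*(-177) + 10715) + (-174 + 91) = (531 + 10715) - 83 = 11246 - 83 = 11163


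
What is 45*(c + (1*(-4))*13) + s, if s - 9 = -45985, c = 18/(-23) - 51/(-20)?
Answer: -4437755/92 ≈ -48236.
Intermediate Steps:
c = 813/460 (c = 18*(-1/23) - 51*(-1/20) = -18/23 + 51/20 = 813/460 ≈ 1.7674)
s = -45976 (s = 9 - 45985 = -45976)
45*(c + (1*(-4))*13) + s = 45*(813/460 + (1*(-4))*13) - 45976 = 45*(813/460 - 4*13) - 45976 = 45*(813/460 - 52) - 45976 = 45*(-23107/460) - 45976 = -207963/92 - 45976 = -4437755/92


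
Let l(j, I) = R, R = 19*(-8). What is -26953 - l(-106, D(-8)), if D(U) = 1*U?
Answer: -26801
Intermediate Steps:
D(U) = U
R = -152
l(j, I) = -152
-26953 - l(-106, D(-8)) = -26953 - 1*(-152) = -26953 + 152 = -26801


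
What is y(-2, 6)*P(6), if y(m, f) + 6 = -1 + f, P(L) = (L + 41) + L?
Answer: -53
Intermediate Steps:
P(L) = 41 + 2*L (P(L) = (41 + L) + L = 41 + 2*L)
y(m, f) = -7 + f (y(m, f) = -6 + (-1 + f) = -7 + f)
y(-2, 6)*P(6) = (-7 + 6)*(41 + 2*6) = -(41 + 12) = -1*53 = -53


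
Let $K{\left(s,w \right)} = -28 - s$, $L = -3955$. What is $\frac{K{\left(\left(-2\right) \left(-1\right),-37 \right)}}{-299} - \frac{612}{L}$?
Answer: $\frac{301638}{1182545} \approx 0.25508$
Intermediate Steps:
$\frac{K{\left(\left(-2\right) \left(-1\right),-37 \right)}}{-299} - \frac{612}{L} = \frac{-28 - \left(-2\right) \left(-1\right)}{-299} - \frac{612}{-3955} = \left(-28 - 2\right) \left(- \frac{1}{299}\right) - - \frac{612}{3955} = \left(-28 - 2\right) \left(- \frac{1}{299}\right) + \frac{612}{3955} = \left(-30\right) \left(- \frac{1}{299}\right) + \frac{612}{3955} = \frac{30}{299} + \frac{612}{3955} = \frac{301638}{1182545}$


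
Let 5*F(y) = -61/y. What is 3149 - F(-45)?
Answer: 708464/225 ≈ 3148.7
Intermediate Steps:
F(y) = -61/(5*y) (F(y) = (-61/y)/5 = -61/(5*y))
3149 - F(-45) = 3149 - (-61)/(5*(-45)) = 3149 - (-61)*(-1)/(5*45) = 3149 - 1*61/225 = 3149 - 61/225 = 708464/225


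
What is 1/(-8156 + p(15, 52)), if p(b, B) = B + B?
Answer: -1/8052 ≈ -0.00012419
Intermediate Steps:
p(b, B) = 2*B
1/(-8156 + p(15, 52)) = 1/(-8156 + 2*52) = 1/(-8156 + 104) = 1/(-8052) = -1/8052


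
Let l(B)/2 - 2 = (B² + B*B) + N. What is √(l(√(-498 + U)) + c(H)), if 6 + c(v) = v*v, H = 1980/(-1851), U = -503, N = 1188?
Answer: I*√620087470/617 ≈ 40.359*I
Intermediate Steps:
l(B) = 2380 + 4*B² (l(B) = 4 + 2*((B² + B*B) + 1188) = 4 + 2*((B² + B²) + 1188) = 4 + 2*(2*B² + 1188) = 4 + 2*(1188 + 2*B²) = 4 + (2376 + 4*B²) = 2380 + 4*B²)
H = -660/617 (H = 1980*(-1/1851) = -660/617 ≈ -1.0697)
c(v) = -6 + v² (c(v) = -6 + v*v = -6 + v²)
√(l(√(-498 + U)) + c(H)) = √((2380 + 4*(√(-498 - 503))²) + (-6 + (-660/617)²)) = √((2380 + 4*(√(-1001))²) + (-6 + 435600/380689)) = √((2380 + 4*(I*√1001)²) - 1848534/380689) = √((2380 + 4*(-1001)) - 1848534/380689) = √((2380 - 4004) - 1848534/380689) = √(-1624 - 1848534/380689) = √(-620087470/380689) = I*√620087470/617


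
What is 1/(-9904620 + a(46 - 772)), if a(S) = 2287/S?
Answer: -726/7190756407 ≈ -1.0096e-7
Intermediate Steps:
1/(-9904620 + a(46 - 772)) = 1/(-9904620 + 2287/(46 - 772)) = 1/(-9904620 + 2287/(-726)) = 1/(-9904620 + 2287*(-1/726)) = 1/(-9904620 - 2287/726) = 1/(-7190756407/726) = -726/7190756407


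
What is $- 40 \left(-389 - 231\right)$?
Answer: $24800$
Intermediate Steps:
$- 40 \left(-389 - 231\right) = \left(-40\right) \left(-620\right) = 24800$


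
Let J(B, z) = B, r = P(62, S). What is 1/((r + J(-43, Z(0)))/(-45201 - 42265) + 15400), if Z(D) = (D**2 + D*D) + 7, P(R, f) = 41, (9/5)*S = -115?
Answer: 43733/673488201 ≈ 6.4935e-5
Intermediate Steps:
S = -575/9 (S = (5/9)*(-115) = -575/9 ≈ -63.889)
Z(D) = 7 + 2*D**2 (Z(D) = (D**2 + D**2) + 7 = 2*D**2 + 7 = 7 + 2*D**2)
r = 41
1/((r + J(-43, Z(0)))/(-45201 - 42265) + 15400) = 1/((41 - 43)/(-45201 - 42265) + 15400) = 1/(-2/(-87466) + 15400) = 1/(-2*(-1/87466) + 15400) = 1/(1/43733 + 15400) = 1/(673488201/43733) = 43733/673488201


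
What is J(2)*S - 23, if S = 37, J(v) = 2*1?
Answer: 51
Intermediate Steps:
J(v) = 2
J(2)*S - 23 = 2*37 - 23 = 74 - 23 = 51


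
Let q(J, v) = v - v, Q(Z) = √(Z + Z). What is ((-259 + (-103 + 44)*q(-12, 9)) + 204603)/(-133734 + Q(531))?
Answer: -4554623416/2980796949 - 102172*√118/2980796949 ≈ -1.5284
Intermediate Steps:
Q(Z) = √2*√Z (Q(Z) = √(2*Z) = √2*√Z)
q(J, v) = 0
((-259 + (-103 + 44)*q(-12, 9)) + 204603)/(-133734 + Q(531)) = ((-259 + (-103 + 44)*0) + 204603)/(-133734 + √2*√531) = ((-259 - 59*0) + 204603)/(-133734 + √2*(3*√59)) = ((-259 + 0) + 204603)/(-133734 + 3*√118) = (-259 + 204603)/(-133734 + 3*√118) = 204344/(-133734 + 3*√118)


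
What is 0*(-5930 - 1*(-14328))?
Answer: 0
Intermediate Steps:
0*(-5930 - 1*(-14328)) = 0*(-5930 + 14328) = 0*8398 = 0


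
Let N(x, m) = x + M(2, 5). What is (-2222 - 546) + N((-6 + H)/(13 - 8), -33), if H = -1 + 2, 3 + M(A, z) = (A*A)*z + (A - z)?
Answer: -2755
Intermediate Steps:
M(A, z) = -3 + A - z + z*A² (M(A, z) = -3 + ((A*A)*z + (A - z)) = -3 + (A²*z + (A - z)) = -3 + (z*A² + (A - z)) = -3 + (A - z + z*A²) = -3 + A - z + z*A²)
H = 1
N(x, m) = 14 + x (N(x, m) = x + (-3 + 2 - 1*5 + 5*2²) = x + (-3 + 2 - 5 + 5*4) = x + (-3 + 2 - 5 + 20) = x + 14 = 14 + x)
(-2222 - 546) + N((-6 + H)/(13 - 8), -33) = (-2222 - 546) + (14 + (-6 + 1)/(13 - 8)) = -2768 + (14 - 5/5) = -2768 + (14 - 5*⅕) = -2768 + (14 - 1) = -2768 + 13 = -2755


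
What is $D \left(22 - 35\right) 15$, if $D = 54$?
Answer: $-10530$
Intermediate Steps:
$D \left(22 - 35\right) 15 = 54 \left(22 - 35\right) 15 = 54 \left(-13\right) 15 = \left(-702\right) 15 = -10530$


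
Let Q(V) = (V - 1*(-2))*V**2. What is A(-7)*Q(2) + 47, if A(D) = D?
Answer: -65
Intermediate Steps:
Q(V) = V**2*(2 + V) (Q(V) = (V + 2)*V**2 = (2 + V)*V**2 = V**2*(2 + V))
A(-7)*Q(2) + 47 = -7*2**2*(2 + 2) + 47 = -28*4 + 47 = -7*16 + 47 = -112 + 47 = -65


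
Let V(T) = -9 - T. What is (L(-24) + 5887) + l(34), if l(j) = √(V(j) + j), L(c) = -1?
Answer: 5886 + 3*I ≈ 5886.0 + 3.0*I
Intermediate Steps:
l(j) = 3*I (l(j) = √((-9 - j) + j) = √(-9) = 3*I)
(L(-24) + 5887) + l(34) = (-1 + 5887) + 3*I = 5886 + 3*I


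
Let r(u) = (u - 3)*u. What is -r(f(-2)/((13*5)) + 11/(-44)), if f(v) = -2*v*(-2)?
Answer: -85069/67600 ≈ -1.2584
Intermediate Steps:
f(v) = 4*v
r(u) = u*(-3 + u) (r(u) = (-3 + u)*u = u*(-3 + u))
-r(f(-2)/((13*5)) + 11/(-44)) = -((4*(-2))/((13*5)) + 11/(-44))*(-3 + ((4*(-2))/((13*5)) + 11/(-44))) = -(-8/65 + 11*(-1/44))*(-3 + (-8/65 + 11*(-1/44))) = -(-8*1/65 - 1/4)*(-3 + (-8*1/65 - 1/4)) = -(-8/65 - 1/4)*(-3 + (-8/65 - 1/4)) = -(-97)*(-3 - 97/260)/260 = -(-97)*(-877)/(260*260) = -1*85069/67600 = -85069/67600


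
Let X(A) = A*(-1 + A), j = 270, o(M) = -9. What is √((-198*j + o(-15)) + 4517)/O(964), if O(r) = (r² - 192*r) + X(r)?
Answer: I*√12238/836270 ≈ 0.00013228*I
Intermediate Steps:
O(r) = r² - 192*r + r*(-1 + r) (O(r) = (r² - 192*r) + r*(-1 + r) = r² - 192*r + r*(-1 + r))
√((-198*j + o(-15)) + 4517)/O(964) = √((-198*270 - 9) + 4517)/((964*(-193 + 2*964))) = √((-53460 - 9) + 4517)/((964*(-193 + 1928))) = √(-53469 + 4517)/((964*1735)) = √(-48952)/1672540 = (2*I*√12238)*(1/1672540) = I*√12238/836270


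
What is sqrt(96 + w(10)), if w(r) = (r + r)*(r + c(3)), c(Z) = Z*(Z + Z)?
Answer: 4*sqrt(41) ≈ 25.612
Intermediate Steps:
c(Z) = 2*Z**2 (c(Z) = Z*(2*Z) = 2*Z**2)
w(r) = 2*r*(18 + r) (w(r) = (r + r)*(r + 2*3**2) = (2*r)*(r + 2*9) = (2*r)*(r + 18) = (2*r)*(18 + r) = 2*r*(18 + r))
sqrt(96 + w(10)) = sqrt(96 + 2*10*(18 + 10)) = sqrt(96 + 2*10*28) = sqrt(96 + 560) = sqrt(656) = 4*sqrt(41)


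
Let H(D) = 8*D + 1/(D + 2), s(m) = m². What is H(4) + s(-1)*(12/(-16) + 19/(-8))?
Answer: 697/24 ≈ 29.042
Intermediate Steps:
H(D) = 1/(2 + D) + 8*D (H(D) = 8*D + 1/(2 + D) = 1/(2 + D) + 8*D)
H(4) + s(-1)*(12/(-16) + 19/(-8)) = (1 + 8*4² + 16*4)/(2 + 4) + (-1)²*(12/(-16) + 19/(-8)) = (1 + 8*16 + 64)/6 + 1*(12*(-1/16) + 19*(-⅛)) = (1 + 128 + 64)/6 + 1*(-¾ - 19/8) = (⅙)*193 + 1*(-25/8) = 193/6 - 25/8 = 697/24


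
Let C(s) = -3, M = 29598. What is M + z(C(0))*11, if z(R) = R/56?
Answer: 1657455/56 ≈ 29597.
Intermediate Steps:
z(R) = R/56 (z(R) = R*(1/56) = R/56)
M + z(C(0))*11 = 29598 + ((1/56)*(-3))*11 = 29598 - 3/56*11 = 29598 - 33/56 = 1657455/56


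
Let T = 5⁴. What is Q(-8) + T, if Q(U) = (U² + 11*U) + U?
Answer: 593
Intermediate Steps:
T = 625
Q(U) = U² + 12*U
Q(-8) + T = -8*(12 - 8) + 625 = -8*4 + 625 = -32 + 625 = 593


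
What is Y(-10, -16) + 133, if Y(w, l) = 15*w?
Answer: -17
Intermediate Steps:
Y(-10, -16) + 133 = 15*(-10) + 133 = -150 + 133 = -17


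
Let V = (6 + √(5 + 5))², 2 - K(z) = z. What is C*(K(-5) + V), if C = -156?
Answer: -8268 - 1872*√10 ≈ -14188.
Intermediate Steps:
K(z) = 2 - z
V = (6 + √10)² ≈ 83.947
C*(K(-5) + V) = -156*((2 - 1*(-5)) + (6 + √10)²) = -156*((2 + 5) + (6 + √10)²) = -156*(7 + (6 + √10)²) = -1092 - 156*(6 + √10)²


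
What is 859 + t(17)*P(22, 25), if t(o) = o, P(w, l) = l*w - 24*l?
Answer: 9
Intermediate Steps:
P(w, l) = -24*l + l*w
859 + t(17)*P(22, 25) = 859 + 17*(25*(-24 + 22)) = 859 + 17*(25*(-2)) = 859 + 17*(-50) = 859 - 850 = 9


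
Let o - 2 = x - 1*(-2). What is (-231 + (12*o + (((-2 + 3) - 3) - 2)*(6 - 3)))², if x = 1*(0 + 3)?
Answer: 25281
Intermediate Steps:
x = 3 (x = 1*3 = 3)
o = 7 (o = 2 + (3 - 1*(-2)) = 2 + (3 + 2) = 2 + 5 = 7)
(-231 + (12*o + (((-2 + 3) - 3) - 2)*(6 - 3)))² = (-231 + (12*7 + (((-2 + 3) - 3) - 2)*(6 - 3)))² = (-231 + (84 + ((1 - 3) - 2)*3))² = (-231 + (84 + (-2 - 2)*3))² = (-231 + (84 - 4*3))² = (-231 + (84 - 12))² = (-231 + 72)² = (-159)² = 25281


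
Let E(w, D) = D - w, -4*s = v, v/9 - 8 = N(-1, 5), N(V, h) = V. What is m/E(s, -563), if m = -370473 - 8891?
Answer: 1517456/2189 ≈ 693.22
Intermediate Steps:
m = -379364
v = 63 (v = 72 + 9*(-1) = 72 - 9 = 63)
s = -63/4 (s = -¼*63 = -63/4 ≈ -15.750)
m/E(s, -563) = -379364/(-563 - 1*(-63/4)) = -379364/(-563 + 63/4) = -379364/(-2189/4) = -379364*(-4/2189) = 1517456/2189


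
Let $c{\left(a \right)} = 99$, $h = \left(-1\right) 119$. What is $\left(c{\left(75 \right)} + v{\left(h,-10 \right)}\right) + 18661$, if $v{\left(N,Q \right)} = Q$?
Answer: $18750$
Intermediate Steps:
$h = -119$
$\left(c{\left(75 \right)} + v{\left(h,-10 \right)}\right) + 18661 = \left(99 - 10\right) + 18661 = 89 + 18661 = 18750$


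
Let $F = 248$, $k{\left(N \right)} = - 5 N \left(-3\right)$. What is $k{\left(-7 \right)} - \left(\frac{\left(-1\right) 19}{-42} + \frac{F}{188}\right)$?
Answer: $- \frac{210767}{1974} \approx -106.77$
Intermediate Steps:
$k{\left(N \right)} = 15 N$
$k{\left(-7 \right)} - \left(\frac{\left(-1\right) 19}{-42} + \frac{F}{188}\right) = 15 \left(-7\right) - \left(\frac{\left(-1\right) 19}{-42} + \frac{248}{188}\right) = -105 - \left(\left(-19\right) \left(- \frac{1}{42}\right) + 248 \cdot \frac{1}{188}\right) = -105 - \left(\frac{19}{42} + \frac{62}{47}\right) = -105 - \frac{3497}{1974} = - \frac{210767}{1974}$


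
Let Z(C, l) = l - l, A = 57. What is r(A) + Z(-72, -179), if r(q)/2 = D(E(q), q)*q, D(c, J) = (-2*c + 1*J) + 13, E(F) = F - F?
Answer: 7980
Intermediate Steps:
E(F) = 0
D(c, J) = 13 + J - 2*c (D(c, J) = (-2*c + J) + 13 = (J - 2*c) + 13 = 13 + J - 2*c)
Z(C, l) = 0
r(q) = 2*q*(13 + q) (r(q) = 2*((13 + q - 2*0)*q) = 2*((13 + q + 0)*q) = 2*((13 + q)*q) = 2*(q*(13 + q)) = 2*q*(13 + q))
r(A) + Z(-72, -179) = 2*57*(13 + 57) + 0 = 2*57*70 + 0 = 7980 + 0 = 7980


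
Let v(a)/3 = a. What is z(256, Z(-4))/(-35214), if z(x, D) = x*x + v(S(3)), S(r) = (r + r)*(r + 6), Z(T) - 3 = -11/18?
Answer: -32849/17607 ≈ -1.8657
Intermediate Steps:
Z(T) = 43/18 (Z(T) = 3 - 11/18 = 43/18)
S(r) = 2*r*(6 + r) (S(r) = (2*r)*(6 + r) = 2*r*(6 + r))
v(a) = 3*a
z(x, D) = 162 + x² (z(x, D) = x*x + 3*(2*3*(6 + 3)) = x² + 3*(2*3*9) = x² + 3*54 = x² + 162 = 162 + x²)
z(256, Z(-4))/(-35214) = (162 + 256²)/(-35214) = (162 + 65536)*(-1/35214) = 65698*(-1/35214) = -32849/17607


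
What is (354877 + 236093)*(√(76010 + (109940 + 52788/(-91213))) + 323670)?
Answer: 191279259900 + 590970*√550752619834/1721 ≈ 1.9153e+11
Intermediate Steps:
(354877 + 236093)*(√(76010 + (109940 + 52788/(-91213))) + 323670) = 590970*(√(76010 + (109940 + 52788*(-1/91213))) + 323670) = 590970*(√(76010 + (109940 - 996/1721)) + 323670) = 590970*(√(76010 + 189205744/1721) + 323670) = 590970*(√(320018954/1721) + 323670) = 590970*(√550752619834/1721 + 323670) = 590970*(323670 + √550752619834/1721) = 191279259900 + 590970*√550752619834/1721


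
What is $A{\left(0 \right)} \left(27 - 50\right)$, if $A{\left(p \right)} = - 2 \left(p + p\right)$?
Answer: $0$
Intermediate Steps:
$A{\left(p \right)} = - 4 p$ ($A{\left(p \right)} = - 2 \cdot 2 p = - 4 p$)
$A{\left(0 \right)} \left(27 - 50\right) = \left(-4\right) 0 \left(27 - 50\right) = 0 \left(-23\right) = 0$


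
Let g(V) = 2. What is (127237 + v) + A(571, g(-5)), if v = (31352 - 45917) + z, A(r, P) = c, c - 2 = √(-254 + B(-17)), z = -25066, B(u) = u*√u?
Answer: 87608 + √(-254 - 17*I*√17) ≈ 87610.0 - 16.086*I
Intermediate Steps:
B(u) = u^(3/2)
c = 2 + √(-254 - 17*I*√17) (c = 2 + √(-254 + (-17)^(3/2)) = 2 + √(-254 - 17*I*√17) ≈ 4.1787 - 16.086*I)
A(r, P) = 2 + √(-254 - 17*I*√17)
v = -39631 (v = (31352 - 45917) - 25066 = -14565 - 25066 = -39631)
(127237 + v) + A(571, g(-5)) = (127237 - 39631) + (2 + √(-254 - 17*I*√17)) = 87606 + (2 + √(-254 - 17*I*√17)) = 87608 + √(-254 - 17*I*√17)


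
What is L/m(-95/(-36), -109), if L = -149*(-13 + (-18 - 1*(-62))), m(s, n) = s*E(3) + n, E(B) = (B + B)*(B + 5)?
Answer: -13857/53 ≈ -261.45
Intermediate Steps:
E(B) = 2*B*(5 + B) (E(B) = (2*B)*(5 + B) = 2*B*(5 + B))
m(s, n) = n + 48*s (m(s, n) = s*(2*3*(5 + 3)) + n = s*(2*3*8) + n = s*48 + n = 48*s + n = n + 48*s)
L = -4619 (L = -149*(-13 + (-18 + 62)) = -149*(-13 + 44) = -149*31 = -4619)
L/m(-95/(-36), -109) = -4619/(-109 + 48*(-95/(-36))) = -4619/(-109 + 48*(-95*(-1/36))) = -4619/(-109 + 48*(95/36)) = -4619/(-109 + 380/3) = -4619/53/3 = -4619*3/53 = -13857/53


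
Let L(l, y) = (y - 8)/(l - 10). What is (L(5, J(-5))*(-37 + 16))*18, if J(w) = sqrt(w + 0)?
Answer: -3024/5 + 378*I*sqrt(5)/5 ≈ -604.8 + 169.05*I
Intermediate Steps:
J(w) = sqrt(w)
L(l, y) = (-8 + y)/(-10 + l)
(L(5, J(-5))*(-37 + 16))*18 = (((-8 + sqrt(-5))/(-10 + 5))*(-37 + 16))*18 = (((-8 + I*sqrt(5))/(-5))*(-21))*18 = (-(-8 + I*sqrt(5))/5*(-21))*18 = ((8/5 - I*sqrt(5)/5)*(-21))*18 = (-168/5 + 21*I*sqrt(5)/5)*18 = -3024/5 + 378*I*sqrt(5)/5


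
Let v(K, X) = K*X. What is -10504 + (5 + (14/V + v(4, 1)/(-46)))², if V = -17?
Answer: -1603305223/152881 ≈ -10487.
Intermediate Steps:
-10504 + (5 + (14/V + v(4, 1)/(-46)))² = -10504 + (5 + (14/(-17) + (4*1)/(-46)))² = -10504 + (5 + (14*(-1/17) + 4*(-1/46)))² = -10504 + (5 + (-14/17 - 2/23))² = -10504 + (5 - 356/391)² = -10504 + (1599/391)² = -10504 + 2556801/152881 = -1603305223/152881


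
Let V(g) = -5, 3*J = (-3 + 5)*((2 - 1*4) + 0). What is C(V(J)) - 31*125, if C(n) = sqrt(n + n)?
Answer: -3875 + I*sqrt(10) ≈ -3875.0 + 3.1623*I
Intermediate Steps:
J = -4/3 (J = ((-3 + 5)*((2 - 1*4) + 0))/3 = (2*((2 - 4) + 0))/3 = (2*(-2 + 0))/3 = (2*(-2))/3 = (1/3)*(-4) = -4/3 ≈ -1.3333)
C(n) = sqrt(2)*sqrt(n) (C(n) = sqrt(2*n) = sqrt(2)*sqrt(n))
C(V(J)) - 31*125 = sqrt(2)*sqrt(-5) - 31*125 = sqrt(2)*(I*sqrt(5)) - 3875 = I*sqrt(10) - 3875 = -3875 + I*sqrt(10)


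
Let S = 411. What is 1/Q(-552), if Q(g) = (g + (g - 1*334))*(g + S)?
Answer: 1/202758 ≈ 4.9320e-6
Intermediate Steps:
Q(g) = (-334 + 2*g)*(411 + g) (Q(g) = (g + (g - 1*334))*(g + 411) = (g + (g - 334))*(411 + g) = (g + (-334 + g))*(411 + g) = (-334 + 2*g)*(411 + g))
1/Q(-552) = 1/(-137274 + 2*(-552)² + 488*(-552)) = 1/(-137274 + 2*304704 - 269376) = 1/(-137274 + 609408 - 269376) = 1/202758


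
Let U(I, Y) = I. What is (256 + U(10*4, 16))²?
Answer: 87616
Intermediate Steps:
(256 + U(10*4, 16))² = (256 + 10*4)² = (256 + 40)² = 296² = 87616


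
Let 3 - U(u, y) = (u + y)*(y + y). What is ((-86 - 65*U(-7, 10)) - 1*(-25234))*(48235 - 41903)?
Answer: 182697196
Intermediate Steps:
U(u, y) = 3 - 2*y*(u + y) (U(u, y) = 3 - (u + y)*(y + y) = 3 - (u + y)*2*y = 3 - 2*y*(u + y))
((-86 - 65*U(-7, 10)) - 1*(-25234))*(48235 - 41903) = ((-86 - 65*(3 - 2*10² - 2*(-7)*10)) - 1*(-25234))*(48235 - 41903) = ((-86 - 65*(3 - 2*100 + 140)) + 25234)*6332 = ((-86 - 65*(3 - 200 + 140)) + 25234)*6332 = ((-86 - 65*(-57)) + 25234)*6332 = ((-86 + 3705) + 25234)*6332 = (3619 + 25234)*6332 = 28853*6332 = 182697196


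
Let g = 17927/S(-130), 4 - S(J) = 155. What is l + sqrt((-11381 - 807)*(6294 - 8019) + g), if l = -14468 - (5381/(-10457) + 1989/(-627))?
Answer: -31611944464/2185513 + 29*sqrt(570002803)/151 ≈ -9879.1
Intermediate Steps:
S(J) = -151 (S(J) = 4 - 1*155 = 4 - 155 = -151)
g = -17927/151 (g = 17927/(-151) = 17927*(-1/151) = -17927/151 ≈ -118.72)
l = -31611944464/2185513 (l = -14468 - (5381*(-1/10457) + 1989*(-1/627)) = -14468 - (-5381/10457 - 663/209) = -14468 - 1*(-8057620/2185513) = -14468 + 8057620/2185513 = -31611944464/2185513 ≈ -14464.)
l + sqrt((-11381 - 807)*(6294 - 8019) + g) = -31611944464/2185513 + sqrt((-11381 - 807)*(6294 - 8019) - 17927/151) = -31611944464/2185513 + sqrt(-12188*(-1725) - 17927/151) = -31611944464/2185513 + sqrt(21024300 - 17927/151) = -31611944464/2185513 + sqrt(3174651373/151) = -31611944464/2185513 + 29*sqrt(570002803)/151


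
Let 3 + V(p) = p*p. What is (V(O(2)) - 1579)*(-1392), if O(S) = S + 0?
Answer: 2196576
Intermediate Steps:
O(S) = S
V(p) = -3 + p² (V(p) = -3 + p*p = -3 + p²)
(V(O(2)) - 1579)*(-1392) = ((-3 + 2²) - 1579)*(-1392) = ((-3 + 4) - 1579)*(-1392) = (1 - 1579)*(-1392) = -1578*(-1392) = 2196576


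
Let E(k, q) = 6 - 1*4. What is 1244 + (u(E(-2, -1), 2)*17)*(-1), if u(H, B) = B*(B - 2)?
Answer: 1244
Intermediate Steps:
E(k, q) = 2 (E(k, q) = 6 - 4 = 2)
u(H, B) = B*(-2 + B)
1244 + (u(E(-2, -1), 2)*17)*(-1) = 1244 + ((2*(-2 + 2))*17)*(-1) = 1244 + ((2*0)*17)*(-1) = 1244 + (0*17)*(-1) = 1244 + 0*(-1) = 1244 + 0 = 1244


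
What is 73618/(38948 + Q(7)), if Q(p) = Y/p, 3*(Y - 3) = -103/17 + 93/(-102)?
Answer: 17521084/9269647 ≈ 1.8902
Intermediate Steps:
Y = 23/34 (Y = 3 + (-103/17 + 93/(-102))/3 = 3 + (-103*1/17 + 93*(-1/102))/3 = 3 + (-103/17 - 31/34)/3 = 3 + (⅓)*(-237/34) = 3 - 79/34 = 23/34 ≈ 0.67647)
Q(p) = 23/(34*p)
73618/(38948 + Q(7)) = 73618/(38948 + (23/34)/7) = 73618/(38948 + (23/34)*(⅐)) = 73618/(38948 + 23/238) = 73618/(9269647/238) = 73618*(238/9269647) = 17521084/9269647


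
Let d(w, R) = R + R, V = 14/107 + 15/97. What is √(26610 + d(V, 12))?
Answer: √26634 ≈ 163.20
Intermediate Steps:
V = 2963/10379 (V = 14*(1/107) + 15*(1/97) = 14/107 + 15/97 = 2963/10379 ≈ 0.28548)
d(w, R) = 2*R
√(26610 + d(V, 12)) = √(26610 + 2*12) = √(26610 + 24) = √26634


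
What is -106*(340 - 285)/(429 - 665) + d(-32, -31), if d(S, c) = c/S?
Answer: 48469/1888 ≈ 25.672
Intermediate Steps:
-106*(340 - 285)/(429 - 665) + d(-32, -31) = -106*(340 - 285)/(429 - 665) - 31/(-32) = -5830/(-236) - 31*(-1/32) = -5830*(-1)/236 + 31/32 = -106*(-55/236) + 31/32 = 2915/118 + 31/32 = 48469/1888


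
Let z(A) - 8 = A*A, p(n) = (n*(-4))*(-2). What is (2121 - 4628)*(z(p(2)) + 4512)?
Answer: -11973432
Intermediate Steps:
p(n) = 8*n (p(n) = -4*n*(-2) = 8*n)
z(A) = 8 + A² (z(A) = 8 + A*A = 8 + A²)
(2121 - 4628)*(z(p(2)) + 4512) = (2121 - 4628)*((8 + (8*2)²) + 4512) = -2507*((8 + 16²) + 4512) = -2507*((8 + 256) + 4512) = -2507*(264 + 4512) = -2507*4776 = -11973432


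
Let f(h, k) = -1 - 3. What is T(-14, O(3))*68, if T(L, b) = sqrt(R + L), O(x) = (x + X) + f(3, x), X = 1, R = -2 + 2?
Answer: 68*I*sqrt(14) ≈ 254.43*I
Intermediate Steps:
R = 0
f(h, k) = -4
O(x) = -3 + x (O(x) = (x + 1) - 4 = (1 + x) - 4 = -3 + x)
T(L, b) = sqrt(L) (T(L, b) = sqrt(0 + L) = sqrt(L))
T(-14, O(3))*68 = sqrt(-14)*68 = (I*sqrt(14))*68 = 68*I*sqrt(14)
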